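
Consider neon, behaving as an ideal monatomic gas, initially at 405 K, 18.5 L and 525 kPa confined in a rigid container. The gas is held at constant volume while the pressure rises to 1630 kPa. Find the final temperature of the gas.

1260 K

Isochoric: V stays 18.5 L; P/T = const ⇒ T₂ = 1260 K, P₂ = 1630 kPa.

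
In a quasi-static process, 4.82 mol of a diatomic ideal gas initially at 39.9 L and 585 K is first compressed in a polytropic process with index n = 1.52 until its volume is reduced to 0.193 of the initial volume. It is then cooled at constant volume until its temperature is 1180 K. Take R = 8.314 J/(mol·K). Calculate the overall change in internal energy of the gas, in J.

P₁ = nRT₁/V₁ = 4.82×8.314×585/39.9 = 588 kPa.
Step 1 — Polytropic n=1.52: T₂ = T₁(V₁/V₂)^(n−1) = 585×(5.18)^0.52 = 1380 K; P₂ = P₁(V₁/V₂)^n = 7160 kPa.
W = (P₁V₁−P₂V₂)/(n−1) = (588×39.9−7160×7.70)/0.52 = -61000 J.
ΔU = nCvΔT = 4.82×20.8×(1380−585) = 79300 J.
Q = ΔU + W = 18300 J.
State after step 1: P = 7160 kPa, V = 7.70 L, T = 1380 K.
Step 2 — Isochoric: V stays 7.70 L; P/T = const ⇒ T₂ = 1180 K, P₂ = 6140 kPa.
W = 0 (no volume change).
ΔU = nCvΔT = 4.82×20.8×(1180−1380) = -19700 J.
Q = ΔU = -19700 J.
Net over both steps: W = -61000 J, Q = -1360 J, ΔU = 59600 J.

59600 J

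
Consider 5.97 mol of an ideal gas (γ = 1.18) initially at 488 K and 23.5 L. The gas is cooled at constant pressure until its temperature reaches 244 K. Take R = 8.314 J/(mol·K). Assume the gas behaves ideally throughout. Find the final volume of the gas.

11.8 L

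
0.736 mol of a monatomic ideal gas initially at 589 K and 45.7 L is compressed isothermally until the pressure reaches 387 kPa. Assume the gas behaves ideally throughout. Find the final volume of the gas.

9.31 L

P₁ = nRT₁/V₁ = 0.736×8.314×589/45.7 = 78.9 kPa.
Isothermal: T stays 589 K; PV = const ⇒ V₂ = 9.31 L, P₂ = 387 kPa.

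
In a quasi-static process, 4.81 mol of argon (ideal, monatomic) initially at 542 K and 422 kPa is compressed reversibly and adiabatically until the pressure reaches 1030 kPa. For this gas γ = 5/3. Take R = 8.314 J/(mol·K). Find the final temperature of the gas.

774 K

V₁ = nRT₁/P₁ = 4.81×8.314×542/422 = 51.4 L.
Adiabatic: T₂/T₁ = (P₂/P₁)^((γ−1)/γ) ⇒ T₂ = 542×(2.44)^0.400 = 774 K; V₂ = 30.1 L.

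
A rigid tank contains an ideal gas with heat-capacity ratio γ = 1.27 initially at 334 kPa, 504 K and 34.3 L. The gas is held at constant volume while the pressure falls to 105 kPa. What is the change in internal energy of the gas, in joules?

-29100 J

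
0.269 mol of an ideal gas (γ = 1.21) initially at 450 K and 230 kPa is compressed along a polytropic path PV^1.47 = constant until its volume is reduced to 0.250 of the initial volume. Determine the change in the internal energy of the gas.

V₁ = nRT₁/P₁ = 0.269×8.314×450/230 = 4.38 L.
Polytropic n=1.47: T₂ = T₁(V₁/V₂)^(n−1) = 450×(4.00)^0.47 = 863 K; P₂ = P₁(V₁/V₂)^n = 1770 kPa.
For an ideal gas ΔU = nCvΔT with Cv = R/(γ−1) = 39.6 J/(mol·K).
ΔU = 0.269×39.6×(863−450) = 4400 J.

4400 J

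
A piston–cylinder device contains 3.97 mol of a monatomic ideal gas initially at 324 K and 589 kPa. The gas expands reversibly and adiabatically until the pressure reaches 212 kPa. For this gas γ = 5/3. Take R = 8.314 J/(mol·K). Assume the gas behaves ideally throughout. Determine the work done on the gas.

V₁ = nRT₁/P₁ = 3.97×8.314×324/589 = 18.2 L.
Adiabatic: T₂/T₁ = (P₂/P₁)^((γ−1)/γ) ⇒ T₂ = 324×(0.360)^0.400 = 215 K; V₂ = 33.5 L.
ΔU = nCvΔT = 3.97×12.5×(215−324) = -5380 J.
Q = 0 for an adiabatic process, so W = −ΔU = 5380 J.
Work done on the gas = −W_by = -5380 J.

-5380 J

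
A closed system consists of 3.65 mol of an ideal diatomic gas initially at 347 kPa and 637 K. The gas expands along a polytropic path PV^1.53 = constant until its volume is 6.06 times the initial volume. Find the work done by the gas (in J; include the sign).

22400 J

V₁ = nRT₁/P₁ = 3.65×8.314×637/347 = 55.7 L.
Polytropic n=1.53: T₂ = T₁(V₁/V₂)^(n−1) = 637×(0.165)^0.53 = 245 K; P₂ = P₁(V₁/V₂)^n = 22.0 kPa.
W = (P₁V₁−P₂V₂)/(n−1) = (347×55.7−22.0×338)/0.53 = 22400 J.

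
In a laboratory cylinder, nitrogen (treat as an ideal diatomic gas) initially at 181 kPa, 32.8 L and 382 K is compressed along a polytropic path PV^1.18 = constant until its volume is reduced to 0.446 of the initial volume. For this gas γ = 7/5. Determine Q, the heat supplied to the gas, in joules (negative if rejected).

-2840 J

n = P₁V₁/(RT₁) = 181×32.8/(8.314×382) = 1.87 mol.
Polytropic n=1.18: T₂ = T₁(V₁/V₂)^(n−1) = 382×(2.24)^0.18 = 442 K; P₂ = P₁(V₁/V₂)^n = 469 kPa.
W = (P₁V₁−P₂V₂)/(n−1) = (181×32.8−469×14.6)/0.18 = -5160 J.
ΔU = nCvΔT = 1.87×20.8×(442−382) = 2320 J.
Q = ΔU + W = -2840 J.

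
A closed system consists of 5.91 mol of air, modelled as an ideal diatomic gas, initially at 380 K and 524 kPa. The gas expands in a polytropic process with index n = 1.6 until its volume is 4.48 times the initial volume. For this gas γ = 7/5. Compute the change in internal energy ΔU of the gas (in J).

-27700 J

V₁ = nRT₁/P₁ = 5.91×8.314×380/524 = 35.6 L.
Polytropic n=1.6: T₂ = T₁(V₁/V₂)^(n−1) = 380×(0.223)^0.60 = 155 K; P₂ = P₁(V₁/V₂)^n = 47.6 kPa.
For an ideal gas ΔU = nCvΔT with Cv = (5/2)R = 20.8 J/(mol·K).
ΔU = 5.91×20.8×(155−380) = -27700 J.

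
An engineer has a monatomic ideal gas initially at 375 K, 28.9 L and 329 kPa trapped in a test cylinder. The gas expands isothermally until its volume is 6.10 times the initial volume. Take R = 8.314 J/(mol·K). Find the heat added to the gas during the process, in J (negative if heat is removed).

17200 J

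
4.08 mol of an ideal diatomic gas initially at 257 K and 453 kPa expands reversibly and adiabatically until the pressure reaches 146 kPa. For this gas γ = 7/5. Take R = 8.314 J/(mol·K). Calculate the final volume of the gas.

43.2 L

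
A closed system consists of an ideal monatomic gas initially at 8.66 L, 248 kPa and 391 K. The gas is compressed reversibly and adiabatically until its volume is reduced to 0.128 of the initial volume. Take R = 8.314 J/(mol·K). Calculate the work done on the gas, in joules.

n = P₁V₁/(RT₁) = 248×8.66/(8.314×391) = 0.661 mol.
Adiabatic: TV^(γ−1) = const ⇒ T₂ = 391×(7.81)^0.667 = 1540 K; PV^γ = const ⇒ P₂ = 7630 kPa.
ΔU = nCvΔT = 0.661×12.5×(1540−391) = 9460 J.
Q = 0 for an adiabatic process, so W = −ΔU = -9460 J.
Work done on the gas = −W_by = 9460 J.

9460 J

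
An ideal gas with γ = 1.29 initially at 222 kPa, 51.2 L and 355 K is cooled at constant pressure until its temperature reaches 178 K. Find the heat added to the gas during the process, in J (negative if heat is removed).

-25200 J

n = P₁V₁/(RT₁) = 222×51.2/(8.314×355) = 3.85 mol.
Isobaric: P stays 222 kPa; V/T = const ⇒ T₂ = 178 K, V₂ = 25.7 L.
W = PΔV = 222×(25.7−51.2) kPa·L = -5670 J.
ΔU = nCvΔT = 3.85×28.7×(178−355) = -19500 J.
Q = ΔU + W = nCpΔT = -25200 J.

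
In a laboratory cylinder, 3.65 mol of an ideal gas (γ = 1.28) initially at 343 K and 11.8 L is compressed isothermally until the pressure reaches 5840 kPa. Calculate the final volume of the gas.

P₁ = nRT₁/V₁ = 3.65×8.314×343/11.8 = 882 kPa.
Isothermal: T stays 343 K; PV = const ⇒ V₂ = 1.78 L, P₂ = 5840 kPa.

1.78 L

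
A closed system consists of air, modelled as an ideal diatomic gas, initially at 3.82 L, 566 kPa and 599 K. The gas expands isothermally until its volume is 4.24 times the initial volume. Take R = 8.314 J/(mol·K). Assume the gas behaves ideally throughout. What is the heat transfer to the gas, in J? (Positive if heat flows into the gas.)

3120 J

n = P₁V₁/(RT₁) = 566×3.82/(8.314×599) = 0.434 mol.
Isothermal: T stays 599 K; PV = const ⇒ V₂ = 16.2 L, P₂ = 133 kPa.
ΔU = 0 (ideal gas, T constant).
W = nRT ln(V₂/V₁) = 0.434×8.314×599×ln(4.24) = 3120 J.
Q = ΔU + W = 3120 J.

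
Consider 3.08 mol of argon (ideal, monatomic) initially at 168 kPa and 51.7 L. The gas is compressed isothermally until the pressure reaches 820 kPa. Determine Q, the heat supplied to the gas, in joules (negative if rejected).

-13800 J

T₁ = P₁V₁/(nR) = 168×51.7/(3.08×8.314) = 339 K.
Isothermal: T stays 339 K; PV = const ⇒ V₂ = 10.6 L, P₂ = 820 kPa.
ΔU = 0 (ideal gas, T constant).
W = nRT ln(V₂/V₁) = 3.08×8.314×339×ln(0.205) = -13800 J.
Q = ΔU + W = -13800 J.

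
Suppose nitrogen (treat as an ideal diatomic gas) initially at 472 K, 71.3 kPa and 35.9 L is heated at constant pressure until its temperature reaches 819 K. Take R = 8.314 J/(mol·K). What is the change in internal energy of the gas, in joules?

n = P₁V₁/(RT₁) = 71.3×35.9/(8.314×472) = 0.652 mol.
Isobaric: P stays 71.3 kPa; V/T = const ⇒ T₂ = 819 K, V₂ = 62.3 L.
For an ideal gas ΔU = nCvΔT with Cv = (5/2)R = 20.8 J/(mol·K).
ΔU = 0.652×20.8×(819−472) = 4700 J.

4700 J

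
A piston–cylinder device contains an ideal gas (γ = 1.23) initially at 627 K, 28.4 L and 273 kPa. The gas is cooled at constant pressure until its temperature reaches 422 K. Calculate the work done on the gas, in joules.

2530 J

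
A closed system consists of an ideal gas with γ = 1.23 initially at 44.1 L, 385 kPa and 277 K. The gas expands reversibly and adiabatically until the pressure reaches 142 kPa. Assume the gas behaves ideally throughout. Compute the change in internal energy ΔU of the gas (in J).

-12600 J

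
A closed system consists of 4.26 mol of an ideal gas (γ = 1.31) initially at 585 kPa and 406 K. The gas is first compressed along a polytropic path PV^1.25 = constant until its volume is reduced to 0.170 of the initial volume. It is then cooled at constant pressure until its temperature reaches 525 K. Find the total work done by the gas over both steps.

-35900 J

V₁ = nRT₁/P₁ = 4.26×8.314×406/585 = 24.6 L.
Step 1 — Polytropic n=1.25: T₂ = T₁(V₁/V₂)^(n−1) = 406×(5.88)^0.25 = 632 K; P₂ = P₁(V₁/V₂)^n = 5360 kPa.
W = (P₁V₁−P₂V₂)/(n−1) = (585×24.6−5360×4.18)/0.25 = -32100 J.
ΔU = nCvΔT = 4.26×26.8×(632−406) = 25900 J.
Q = ΔU + W = -6200 J.
State after step 1: P = 5360 kPa, V = 4.18 L, T = 632 K.
Step 2 — Isobaric: P stays 5360 kPa; V/T = const ⇒ T₂ = 525 K, V₂ = 3.47 L.
W = PΔV = 5360×(3.47−4.18) kPa·L = -3800 J.
ΔU = nCvΔT = 4.26×26.8×(525−632) = -12300 J.
Q = ΔU + W = nCpΔT = -16100 J.
Net over both steps: W = -35900 J, Q = -22300 J, ΔU = 13600 J.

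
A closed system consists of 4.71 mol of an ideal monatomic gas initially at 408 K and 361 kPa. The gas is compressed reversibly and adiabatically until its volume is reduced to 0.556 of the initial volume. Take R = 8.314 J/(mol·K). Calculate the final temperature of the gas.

603 K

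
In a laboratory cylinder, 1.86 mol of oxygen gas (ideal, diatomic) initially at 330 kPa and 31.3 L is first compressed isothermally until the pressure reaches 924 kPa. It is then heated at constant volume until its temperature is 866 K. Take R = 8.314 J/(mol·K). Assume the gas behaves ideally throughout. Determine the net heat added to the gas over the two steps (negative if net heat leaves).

T₁ = P₁V₁/(nR) = 330×31.3/(1.86×8.314) = 668 K.
Step 1 — Isothermal: T stays 668 K; PV = const ⇒ V₂ = 11.2 L, P₂ = 924 kPa.
ΔU = 0 (ideal gas, T constant).
W = nRT ln(V₂/V₁) = 1.86×8.314×668×ln(0.357) = -10600 J.
Q = ΔU + W = -10600 J.
State after step 1: P = 924 kPa, V = 11.2 L, T = 668 K.
Step 2 — Isochoric: V stays 11.2 L; P/T = const ⇒ T₂ = 866 K, P₂ = 1200 kPa.
W = 0 (no volume change).
ΔU = nCvΔT = 1.86×20.8×(866−668) = 7660 J.
Q = ΔU = 7660 J.
Net over both steps: W = -10600 J, Q = -2980 J, ΔU = 7660 J.

-2980 J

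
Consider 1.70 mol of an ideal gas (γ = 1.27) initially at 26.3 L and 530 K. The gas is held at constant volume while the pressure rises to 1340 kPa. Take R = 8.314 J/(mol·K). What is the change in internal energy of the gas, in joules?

103000 J

P₁ = nRT₁/V₁ = 1.70×8.314×530/26.3 = 285 kPa.
Isochoric: V stays 26.3 L; P/T = const ⇒ T₂ = 2490 K, P₂ = 1340 kPa.
For an ideal gas ΔU = nCvΔT with Cv = R/(γ−1) = 30.8 J/(mol·K).
ΔU = 1.70×30.8×(2490−530) = 103000 J.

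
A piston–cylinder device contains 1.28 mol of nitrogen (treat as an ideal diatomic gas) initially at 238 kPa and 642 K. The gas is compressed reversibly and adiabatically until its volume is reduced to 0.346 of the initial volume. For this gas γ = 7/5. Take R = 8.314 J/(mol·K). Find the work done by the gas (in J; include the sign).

V₁ = nRT₁/P₁ = 1.28×8.314×642/238 = 28.7 L.
Adiabatic: TV^(γ−1) = const ⇒ T₂ = 642×(2.89)^0.400 = 982 K; PV^γ = const ⇒ P₂ = 1050 kPa.
ΔU = nCvΔT = 1.28×20.8×(982−642) = 9030 J.
Q = 0 for an adiabatic process, so W = −ΔU = -9030 J.

-9030 J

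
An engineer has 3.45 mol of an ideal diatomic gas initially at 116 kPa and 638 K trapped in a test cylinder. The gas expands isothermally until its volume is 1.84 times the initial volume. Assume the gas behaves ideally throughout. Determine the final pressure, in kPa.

V₁ = nRT₁/P₁ = 3.45×8.314×638/116 = 158 L.
Isothermal: T stays 638 K; PV = const ⇒ V₂ = 290 L, P₂ = 63.0 kPa.

63.0 kPa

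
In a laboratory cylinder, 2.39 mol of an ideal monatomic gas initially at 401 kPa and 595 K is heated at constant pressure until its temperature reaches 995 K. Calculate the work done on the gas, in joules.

-7950 J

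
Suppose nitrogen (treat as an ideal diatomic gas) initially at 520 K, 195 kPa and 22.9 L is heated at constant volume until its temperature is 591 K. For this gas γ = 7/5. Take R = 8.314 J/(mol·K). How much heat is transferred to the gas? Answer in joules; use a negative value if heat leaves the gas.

n = P₁V₁/(RT₁) = 195×22.9/(8.314×520) = 1.03 mol.
Isochoric: V stays 22.9 L; P/T = const ⇒ T₂ = 591 K, P₂ = 222 kPa.
W = 0 (no volume change).
ΔU = nCvΔT = 1.03×20.8×(591−520) = 1520 J.
Q = ΔU = 1520 J.

1520 J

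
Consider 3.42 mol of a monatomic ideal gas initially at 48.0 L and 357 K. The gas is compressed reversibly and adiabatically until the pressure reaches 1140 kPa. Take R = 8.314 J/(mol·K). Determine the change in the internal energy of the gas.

14600 J

P₁ = nRT₁/V₁ = 3.42×8.314×357/48.0 = 211 kPa.
Adiabatic: T₂/T₁ = (P₂/P₁)^((γ−1)/γ) ⇒ T₂ = 357×(5.39)^0.400 = 700 K; V₂ = 17.5 L.
For an ideal gas ΔU = nCvΔT with Cv = (3/2)R = 12.5 J/(mol·K).
ΔU = 3.42×12.5×(700−357) = 14600 J.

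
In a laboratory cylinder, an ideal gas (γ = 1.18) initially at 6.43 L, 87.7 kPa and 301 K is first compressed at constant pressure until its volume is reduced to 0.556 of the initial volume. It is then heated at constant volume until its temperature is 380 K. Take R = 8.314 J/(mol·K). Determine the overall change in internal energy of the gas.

n = P₁V₁/(RT₁) = 87.7×6.43/(8.314×301) = 0.225 mol.
Step 1 — Isobaric: P stays 87.7 kPa; V/T = const ⇒ T₂ = 167 K, V₂ = 3.58 L.
W = PΔV = 87.7×(3.58−6.43) kPa·L = -250 J.
ΔU = nCvΔT = 0.225×46.2×(167−301) = -1390 J.
Q = ΔU + W = nCpΔT = -1640 J.
State after step 1: P = 87.7 kPa, V = 3.58 L, T = 167 K.
Step 2 — Isochoric: V stays 3.58 L; P/T = const ⇒ T₂ = 380 K, P₂ = 199 kPa.
W = 0 (no volume change).
ΔU = nCvΔT = 0.225×46.2×(380−167) = 2210 J.
Q = ΔU = 2210 J.
Net over both steps: W = -250 J, Q = 572 J, ΔU = 822 J.

822 J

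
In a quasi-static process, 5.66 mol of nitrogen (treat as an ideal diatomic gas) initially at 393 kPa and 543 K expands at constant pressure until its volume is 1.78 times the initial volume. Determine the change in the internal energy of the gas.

49800 J

V₁ = nRT₁/P₁ = 5.66×8.314×543/393 = 65.0 L.
Isobaric: P stays 393 kPa; V/T = const ⇒ T₂ = 967 K, V₂ = 116 L.
For an ideal gas ΔU = nCvΔT with Cv = (5/2)R = 20.8 J/(mol·K).
ΔU = 5.66×20.8×(967−543) = 49800 J.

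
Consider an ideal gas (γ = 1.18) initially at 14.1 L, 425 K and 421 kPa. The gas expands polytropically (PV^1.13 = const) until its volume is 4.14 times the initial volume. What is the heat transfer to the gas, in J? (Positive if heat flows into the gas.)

2140 J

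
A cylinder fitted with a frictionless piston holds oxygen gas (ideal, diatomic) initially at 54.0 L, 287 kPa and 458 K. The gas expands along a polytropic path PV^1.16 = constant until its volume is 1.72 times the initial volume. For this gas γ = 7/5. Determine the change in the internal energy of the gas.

n = P₁V₁/(RT₁) = 287×54.0/(8.314×458) = 4.07 mol.
Polytropic n=1.16: T₂ = T₁(V₁/V₂)^(n−1) = 458×(0.581)^0.16 = 420 K; P₂ = P₁(V₁/V₂)^n = 153 kPa.
For an ideal gas ΔU = nCvΔT with Cv = (5/2)R = 20.8 J/(mol·K).
ΔU = 4.07×20.8×(420−458) = -3220 J.

-3220 J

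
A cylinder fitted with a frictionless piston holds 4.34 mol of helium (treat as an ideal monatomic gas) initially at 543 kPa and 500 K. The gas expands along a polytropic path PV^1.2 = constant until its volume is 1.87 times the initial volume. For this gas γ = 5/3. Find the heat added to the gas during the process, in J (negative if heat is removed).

V₁ = nRT₁/P₁ = 4.34×8.314×500/543 = 33.2 L.
Polytropic n=1.2: T₂ = T₁(V₁/V₂)^(n−1) = 500×(0.535)^0.20 = 441 K; P₂ = P₁(V₁/V₂)^n = 256 kPa.
W = (P₁V₁−P₂V₂)/(n−1) = (543×33.2−256×62.1)/0.20 = 10600 J.
ΔU = nCvΔT = 4.34×12.5×(441−500) = -3180 J.
Q = ΔU + W = 7430 J.

7430 J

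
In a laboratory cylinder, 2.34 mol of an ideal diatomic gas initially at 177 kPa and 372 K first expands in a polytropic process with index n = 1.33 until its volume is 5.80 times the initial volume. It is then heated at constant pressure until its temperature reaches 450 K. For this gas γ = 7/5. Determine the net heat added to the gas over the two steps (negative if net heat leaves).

V₁ = nRT₁/P₁ = 2.34×8.314×372/177 = 40.9 L.
Step 1 — Polytropic n=1.33: T₂ = T₁(V₁/V₂)^(n−1) = 372×(0.172)^0.33 = 208 K; P₂ = P₁(V₁/V₂)^n = 17.1 kPa.
W = (P₁V₁−P₂V₂)/(n−1) = (177×40.9−17.1×237)/0.33 = 9650 J.
ΔU = nCvΔT = 2.34×20.8×(208−372) = -7960 J.
Q = ΔU + W = 1690 J.
State after step 1: P = 17.1 kPa, V = 237 L, T = 208 K.
Step 2 — Isobaric: P stays 17.1 kPa; V/T = const ⇒ T₂ = 450 K, V₂ = 512 L.
W = PΔV = 17.1×(512−237) kPa·L = 4700 J.
ΔU = nCvΔT = 2.34×20.8×(450−208) = 11800 J.
Q = ΔU + W = nCpΔT = 16500 J.
Net over both steps: W = 14400 J, Q = 18100 J, ΔU = 3790 J.

18100 J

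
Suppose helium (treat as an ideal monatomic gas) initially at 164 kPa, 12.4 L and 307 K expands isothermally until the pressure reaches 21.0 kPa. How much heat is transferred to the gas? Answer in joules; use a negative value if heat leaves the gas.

4180 J

n = P₁V₁/(RT₁) = 164×12.4/(8.314×307) = 0.797 mol.
Isothermal: T stays 307 K; PV = const ⇒ V₂ = 96.8 L, P₂ = 21.0 kPa.
ΔU = 0 (ideal gas, T constant).
W = nRT ln(V₂/V₁) = 0.797×8.314×307×ln(7.81) = 4180 J.
Q = ΔU + W = 4180 J.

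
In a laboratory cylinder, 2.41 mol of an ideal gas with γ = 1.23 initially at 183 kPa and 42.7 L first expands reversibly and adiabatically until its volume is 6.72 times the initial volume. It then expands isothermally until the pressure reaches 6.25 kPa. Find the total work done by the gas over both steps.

T₁ = P₁V₁/(nR) = 183×42.7/(2.41×8.314) = 390 K.
Step 1 — Adiabatic: TV^(γ−1) = const ⇒ T₂ = 390×(0.149)^0.230 = 252 K; PV^γ = const ⇒ P₂ = 17.6 kPa.
ΔU = nCvΔT = 2.41×36.1×(252−390) = -12100 J.
Q = 0 for an adiabatic process, so W = −ΔU = 12100 J.
State after step 1: P = 17.6 kPa, V = 287 L, T = 252 K.
Step 2 — Isothermal: T stays 252 K; PV = const ⇒ V₂ = 807 L, P₂ = 6.25 kPa.
ΔU = 0 (ideal gas, T constant).
W = nRT ln(V₂/V₁) = 2.41×8.314×252×ln(2.81) = 5210 J.
Q = ΔU + W = 5210 J.
Net over both steps: W = 17300 J, Q = 5210 J, ΔU = -12100 J.

17300 J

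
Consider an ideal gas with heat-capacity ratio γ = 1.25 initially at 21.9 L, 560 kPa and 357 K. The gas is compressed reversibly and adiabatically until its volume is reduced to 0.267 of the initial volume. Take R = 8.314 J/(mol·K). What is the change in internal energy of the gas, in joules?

n = P₁V₁/(RT₁) = 560×21.9/(8.314×357) = 4.13 mol.
Adiabatic: TV^(γ−1) = const ⇒ T₂ = 357×(3.75)^0.250 = 497 K; PV^γ = const ⇒ P₂ = 2920 kPa.
For an ideal gas ΔU = nCvΔT with Cv = R/(γ−1) = 33.3 J/(mol·K).
ΔU = 4.13×33.3×(497−357) = 19200 J.

19200 J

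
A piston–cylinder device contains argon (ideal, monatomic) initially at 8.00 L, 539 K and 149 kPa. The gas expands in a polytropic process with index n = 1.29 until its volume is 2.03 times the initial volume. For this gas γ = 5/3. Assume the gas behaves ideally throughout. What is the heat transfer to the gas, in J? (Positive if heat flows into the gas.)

n = P₁V₁/(RT₁) = 149×8.00/(8.314×539) = 0.266 mol.
Polytropic n=1.29: T₂ = T₁(V₁/V₂)^(n−1) = 539×(0.493)^0.29 = 439 K; P₂ = P₁(V₁/V₂)^n = 59.8 kPa.
W = (P₁V₁−P₂V₂)/(n−1) = (149×8.00−59.8×16.2)/0.29 = 763 J.
ΔU = nCvΔT = 0.266×12.5×(439−539) = -332 J.
Q = ΔU + W = 431 J.

431 J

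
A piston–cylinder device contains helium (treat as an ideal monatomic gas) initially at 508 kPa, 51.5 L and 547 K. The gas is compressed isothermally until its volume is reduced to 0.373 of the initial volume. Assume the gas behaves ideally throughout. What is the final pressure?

1360 kPa

Isothermal: T stays 547 K; PV = const ⇒ V₂ = 19.2 L, P₂ = 1360 kPa.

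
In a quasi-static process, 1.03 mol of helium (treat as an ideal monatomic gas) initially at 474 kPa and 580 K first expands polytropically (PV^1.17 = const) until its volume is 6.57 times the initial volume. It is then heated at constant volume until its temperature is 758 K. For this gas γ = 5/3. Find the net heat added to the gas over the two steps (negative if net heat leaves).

V₁ = nRT₁/P₁ = 1.03×8.314×580/474 = 10.5 L.
Step 1 — Polytropic n=1.17: T₂ = T₁(V₁/V₂)^(n−1) = 580×(0.152)^0.17 = 421 K; P₂ = P₁(V₁/V₂)^n = 52.4 kPa.
W = (P₁V₁−P₂V₂)/(n−1) = (474×10.5−52.4×68.8)/0.17 = 8000 J.
ΔU = nCvΔT = 1.03×12.5×(421−580) = -2040 J.
Q = ΔU + W = 5960 J.
State after step 1: P = 52.4 kPa, V = 68.8 L, T = 421 K.
Step 2 — Isochoric: V stays 68.8 L; P/T = const ⇒ T₂ = 758 K, P₂ = 94.3 kPa.
W = 0 (no volume change).
ΔU = nCvΔT = 1.03×12.5×(758−421) = 4330 J.
Q = ΔU = 4330 J.
Net over both steps: W = 8000 J, Q = 10300 J, ΔU = 2290 J.

10300 J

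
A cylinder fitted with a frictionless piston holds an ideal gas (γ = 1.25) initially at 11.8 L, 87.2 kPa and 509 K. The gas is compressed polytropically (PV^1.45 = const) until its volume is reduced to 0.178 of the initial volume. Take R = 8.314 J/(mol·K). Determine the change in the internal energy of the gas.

n = P₁V₁/(RT₁) = 87.2×11.8/(8.314×509) = 0.243 mol.
Polytropic n=1.45: T₂ = T₁(V₁/V₂)^(n−1) = 509×(5.62)^0.45 = 1110 K; P₂ = P₁(V₁/V₂)^n = 1070 kPa.
For an ideal gas ΔU = nCvΔT with Cv = R/(γ−1) = 33.3 J/(mol·K).
ΔU = 0.243×33.3×(1110−509) = 4830 J.

4830 J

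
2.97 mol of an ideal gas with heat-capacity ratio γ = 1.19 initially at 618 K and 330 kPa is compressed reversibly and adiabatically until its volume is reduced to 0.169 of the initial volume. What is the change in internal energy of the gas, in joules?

32300 J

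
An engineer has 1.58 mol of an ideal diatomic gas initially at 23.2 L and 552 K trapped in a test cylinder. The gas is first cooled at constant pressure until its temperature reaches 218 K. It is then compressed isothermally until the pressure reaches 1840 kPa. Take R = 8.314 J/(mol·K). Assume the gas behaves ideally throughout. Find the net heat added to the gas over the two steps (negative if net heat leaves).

P₁ = nRT₁/V₁ = 1.58×8.314×552/23.2 = 313 kPa.
Step 1 — Isobaric: P stays 313 kPa; V/T = const ⇒ T₂ = 218 K, V₂ = 9.16 L.
W = PΔV = 313×(9.16−23.2) kPa·L = -4390 J.
ΔU = nCvΔT = 1.58×20.8×(218−552) = -11000 J.
Q = ΔU + W = nCpΔT = -15400 J.
State after step 1: P = 313 kPa, V = 9.16 L, T = 218 K.
Step 2 — Isothermal: T stays 218 K; PV = const ⇒ V₂ = 1.56 L, P₂ = 1840 kPa.
ΔU = 0 (ideal gas, T constant).
W = nRT ln(V₂/V₁) = 1.58×8.314×218×ln(0.170) = -5080 J.
Q = ΔU + W = -5080 J.
Net over both steps: W = -9460 J, Q = -20400 J, ΔU = -11000 J.

-20400 J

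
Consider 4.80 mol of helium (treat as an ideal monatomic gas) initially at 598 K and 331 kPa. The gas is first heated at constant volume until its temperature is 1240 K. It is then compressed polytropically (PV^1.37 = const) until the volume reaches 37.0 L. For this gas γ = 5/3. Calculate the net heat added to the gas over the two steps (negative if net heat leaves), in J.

21800 J

V₁ = nRT₁/P₁ = 4.80×8.314×598/331 = 72.1 L.
Step 1 — Isochoric: V stays 72.1 L; P/T = const ⇒ T₂ = 1240 K, P₂ = 686 kPa.
W = 0 (no volume change).
ΔU = nCvΔT = 4.80×12.5×(1240−598) = 38400 J.
Q = ΔU = 38400 J.
State after step 1: P = 686 kPa, V = 72.1 L, T = 1240 K.
Step 2 — Polytropic n=1.37: T₂ = T₁(V₁/V₂)^(n−1) = 1240×(1.95)^0.37 = 1590 K; P₂ = P₁(V₁/V₂)^n = 1710 kPa.
W = (P₁V₁−P₂V₂)/(n−1) = (686×72.1−1710×37.0)/0.37 = -37400 J.
ΔU = nCvΔT = 4.80×12.5×(1590−1240) = 20800 J.
Q = ΔU + W = -16700 J.
Net over both steps: W = -37400 J, Q = 21800 J, ΔU = 59200 J.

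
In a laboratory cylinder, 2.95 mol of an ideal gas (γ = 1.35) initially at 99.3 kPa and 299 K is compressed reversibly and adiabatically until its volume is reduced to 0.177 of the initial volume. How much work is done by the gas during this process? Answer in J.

-17500 J

V₁ = nRT₁/P₁ = 2.95×8.314×299/99.3 = 73.9 L.
Adiabatic: TV^(γ−1) = const ⇒ T₂ = 299×(5.65)^0.350 = 548 K; PV^γ = const ⇒ P₂ = 1030 kPa.
ΔU = nCvΔT = 2.95×23.8×(548−299) = 17500 J.
Q = 0 for an adiabatic process, so W = −ΔU = -17500 J.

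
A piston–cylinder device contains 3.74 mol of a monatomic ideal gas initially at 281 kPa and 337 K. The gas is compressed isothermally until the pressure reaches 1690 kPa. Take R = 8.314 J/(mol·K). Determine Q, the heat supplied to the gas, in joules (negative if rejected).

V₁ = nRT₁/P₁ = 3.74×8.314×337/281 = 37.3 L.
Isothermal: T stays 337 K; PV = const ⇒ V₂ = 6.20 L, P₂ = 1690 kPa.
ΔU = 0 (ideal gas, T constant).
W = nRT ln(V₂/V₁) = 3.74×8.314×337×ln(0.166) = -18800 J.
Q = ΔU + W = -18800 J.

-18800 J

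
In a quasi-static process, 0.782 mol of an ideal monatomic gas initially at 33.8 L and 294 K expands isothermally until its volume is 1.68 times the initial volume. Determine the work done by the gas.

992 J

P₁ = nRT₁/V₁ = 0.782×8.314×294/33.8 = 56.6 kPa.
Isothermal: T stays 294 K; PV = const ⇒ V₂ = 56.8 L, P₂ = 33.7 kPa.
W = nRT ln(V₂/V₁) = 0.782×8.314×294×ln(1.68) = 992 J.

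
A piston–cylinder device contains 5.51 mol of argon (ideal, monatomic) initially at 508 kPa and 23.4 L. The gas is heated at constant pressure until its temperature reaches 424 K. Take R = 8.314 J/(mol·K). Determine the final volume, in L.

38.2 L

T₁ = P₁V₁/(nR) = 508×23.4/(5.51×8.314) = 259 K.
Isobaric: P stays 508 kPa; V/T = const ⇒ T₂ = 424 K, V₂ = 38.2 L.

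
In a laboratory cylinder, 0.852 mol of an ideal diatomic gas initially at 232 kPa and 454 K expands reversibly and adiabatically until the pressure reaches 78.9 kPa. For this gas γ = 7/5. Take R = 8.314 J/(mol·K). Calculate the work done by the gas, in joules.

2130 J

V₁ = nRT₁/P₁ = 0.852×8.314×454/232 = 13.9 L.
Adiabatic: T₂/T₁ = (P₂/P₁)^((γ−1)/γ) ⇒ T₂ = 454×(0.340)^0.286 = 334 K; V₂ = 29.9 L.
ΔU = nCvΔT = 0.852×20.8×(334−454) = -2130 J.
Q = 0 for an adiabatic process, so W = −ΔU = 2130 J.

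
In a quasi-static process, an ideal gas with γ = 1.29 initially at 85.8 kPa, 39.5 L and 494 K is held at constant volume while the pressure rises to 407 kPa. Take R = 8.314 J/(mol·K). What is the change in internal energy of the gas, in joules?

43700 J

n = P₁V₁/(RT₁) = 85.8×39.5/(8.314×494) = 0.825 mol.
Isochoric: V stays 39.5 L; P/T = const ⇒ T₂ = 2340 K, P₂ = 407 kPa.
For an ideal gas ΔU = nCvΔT with Cv = R/(γ−1) = 28.7 J/(mol·K).
ΔU = 0.825×28.7×(2340−494) = 43700 J.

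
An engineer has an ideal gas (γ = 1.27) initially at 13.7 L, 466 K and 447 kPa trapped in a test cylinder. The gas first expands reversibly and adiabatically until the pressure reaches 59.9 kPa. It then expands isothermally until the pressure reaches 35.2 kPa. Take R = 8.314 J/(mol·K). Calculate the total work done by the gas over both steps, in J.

10000 J

n = P₁V₁/(RT₁) = 447×13.7/(8.314×466) = 1.58 mol.
Step 1 — Adiabatic: T₂/T₁ = (P₂/P₁)^((γ−1)/γ) ⇒ T₂ = 466×(0.134)^0.213 = 304 K; V₂ = 66.7 L.
ΔU = nCvΔT = 1.58×30.8×(304−466) = -7890 J.
Q = 0 for an adiabatic process, so W = −ΔU = 7890 J.
State after step 1: P = 59.9 kPa, V = 66.7 L, T = 304 K.
Step 2 — Isothermal: T stays 304 K; PV = const ⇒ V₂ = 113 L, P₂ = 35.2 kPa.
ΔU = 0 (ideal gas, T constant).
W = nRT ln(V₂/V₁) = 1.58×8.314×304×ln(1.70) = 2120 J.
Q = ΔU + W = 2120 J.
Net over both steps: W = 10000 J, Q = 2120 J, ΔU = -7890 J.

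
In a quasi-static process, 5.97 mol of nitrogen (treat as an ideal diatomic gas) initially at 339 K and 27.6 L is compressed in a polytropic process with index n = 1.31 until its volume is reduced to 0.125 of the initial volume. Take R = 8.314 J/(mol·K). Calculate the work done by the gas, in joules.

-49100 J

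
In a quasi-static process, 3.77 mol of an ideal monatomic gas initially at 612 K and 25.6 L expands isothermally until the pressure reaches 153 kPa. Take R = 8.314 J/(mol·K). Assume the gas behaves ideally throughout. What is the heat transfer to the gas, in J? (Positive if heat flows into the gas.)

30500 J

P₁ = nRT₁/V₁ = 3.77×8.314×612/25.6 = 749 kPa.
Isothermal: T stays 612 K; PV = const ⇒ V₂ = 125 L, P₂ = 153 kPa.
ΔU = 0 (ideal gas, T constant).
W = nRT ln(V₂/V₁) = 3.77×8.314×612×ln(4.90) = 30500 J.
Q = ΔU + W = 30500 J.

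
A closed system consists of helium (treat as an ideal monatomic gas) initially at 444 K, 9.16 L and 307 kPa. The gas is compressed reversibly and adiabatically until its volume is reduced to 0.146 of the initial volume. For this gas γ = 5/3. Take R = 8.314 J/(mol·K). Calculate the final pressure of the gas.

Adiabatic: TV^(γ−1) = const ⇒ T₂ = 444×(6.85)^0.667 = 1600 K; PV^γ = const ⇒ P₂ = 7580 kPa.

7580 kPa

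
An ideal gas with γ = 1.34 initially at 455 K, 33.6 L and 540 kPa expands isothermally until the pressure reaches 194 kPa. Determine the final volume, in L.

93.5 L

Isothermal: T stays 455 K; PV = const ⇒ V₂ = 93.5 L, P₂ = 194 kPa.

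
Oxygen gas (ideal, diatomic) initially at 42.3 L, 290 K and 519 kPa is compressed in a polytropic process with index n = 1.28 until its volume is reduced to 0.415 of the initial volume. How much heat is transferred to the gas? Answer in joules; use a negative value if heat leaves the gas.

n = P₁V₁/(RT₁) = 519×42.3/(8.314×290) = 9.11 mol.
Polytropic n=1.28: T₂ = T₁(V₁/V₂)^(n−1) = 290×(2.41)^0.28 = 371 K; P₂ = P₁(V₁/V₂)^n = 1600 kPa.
W = (P₁V₁−P₂V₂)/(n−1) = (519×42.3−1600×17.6)/0.28 = -21900 J.
ΔU = nCvΔT = 9.11×20.8×(371−290) = 15300 J.
Q = ΔU + W = -6570 J.

-6570 J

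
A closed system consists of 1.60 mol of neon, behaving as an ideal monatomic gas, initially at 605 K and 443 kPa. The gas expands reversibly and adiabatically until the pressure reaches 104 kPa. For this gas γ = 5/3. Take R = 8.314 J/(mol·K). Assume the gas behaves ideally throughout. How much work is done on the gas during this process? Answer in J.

V₁ = nRT₁/P₁ = 1.60×8.314×605/443 = 18.2 L.
Adiabatic: T₂/T₁ = (P₂/P₁)^((γ−1)/γ) ⇒ T₂ = 605×(0.235)^0.400 = 339 K; V₂ = 43.3 L.
ΔU = nCvΔT = 1.60×12.5×(339−605) = -5310 J.
Q = 0 for an adiabatic process, so W = −ΔU = 5310 J.
Work done on the gas = −W_by = -5310 J.

-5310 J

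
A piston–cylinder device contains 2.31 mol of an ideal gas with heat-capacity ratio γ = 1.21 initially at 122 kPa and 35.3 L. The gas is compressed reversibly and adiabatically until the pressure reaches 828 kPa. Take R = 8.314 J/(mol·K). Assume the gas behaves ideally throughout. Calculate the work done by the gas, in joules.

-8090 J

T₁ = P₁V₁/(nR) = 122×35.3/(2.31×8.314) = 224 K.
Adiabatic: T₂/T₁ = (P₂/P₁)^((γ−1)/γ) ⇒ T₂ = 224×(6.79)^0.174 = 313 K; V₂ = 7.25 L.
ΔU = nCvΔT = 2.31×39.6×(313−224) = 8090 J.
Q = 0 for an adiabatic process, so W = −ΔU = -8090 J.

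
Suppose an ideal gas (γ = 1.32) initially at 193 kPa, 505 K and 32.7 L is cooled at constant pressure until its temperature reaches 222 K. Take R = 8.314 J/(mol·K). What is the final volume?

14.4 L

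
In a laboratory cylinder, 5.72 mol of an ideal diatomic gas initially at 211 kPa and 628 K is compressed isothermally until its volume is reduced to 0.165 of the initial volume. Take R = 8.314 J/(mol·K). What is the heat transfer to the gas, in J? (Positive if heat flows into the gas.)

V₁ = nRT₁/P₁ = 5.72×8.314×628/211 = 142 L.
Isothermal: T stays 628 K; PV = const ⇒ V₂ = 23.4 L, P₂ = 1280 kPa.
ΔU = 0 (ideal gas, T constant).
W = nRT ln(V₂/V₁) = 5.72×8.314×628×ln(0.165) = -53800 J.
Q = ΔU + W = -53800 J.

-53800 J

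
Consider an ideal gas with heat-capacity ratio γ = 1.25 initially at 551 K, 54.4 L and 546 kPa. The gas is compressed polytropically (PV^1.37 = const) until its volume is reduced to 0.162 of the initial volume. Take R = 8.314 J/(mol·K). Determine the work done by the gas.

n = P₁V₁/(RT₁) = 546×54.4/(8.314×551) = 6.48 mol.
Polytropic n=1.37: T₂ = T₁(V₁/V₂)^(n−1) = 551×(6.17)^0.37 = 1080 K; P₂ = P₁(V₁/V₂)^n = 6610 kPa.
W = (P₁V₁−P₂V₂)/(n−1) = (546×54.4−6610×8.81)/0.37 = -77100 J.

-77100 J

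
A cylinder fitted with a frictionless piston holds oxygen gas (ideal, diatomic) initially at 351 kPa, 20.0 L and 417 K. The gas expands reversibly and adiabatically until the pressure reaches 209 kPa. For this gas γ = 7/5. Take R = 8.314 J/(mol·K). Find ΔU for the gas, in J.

n = P₁V₁/(RT₁) = 351×20.0/(8.314×417) = 2.02 mol.
Adiabatic: T₂/T₁ = (P₂/P₁)^((γ−1)/γ) ⇒ T₂ = 417×(0.595)^0.286 = 360 K; V₂ = 29.0 L.
For an ideal gas ΔU = nCvΔT with Cv = (5/2)R = 20.8 J/(mol·K).
ΔU = 2.02×20.8×(360−417) = -2420 J.

-2420 J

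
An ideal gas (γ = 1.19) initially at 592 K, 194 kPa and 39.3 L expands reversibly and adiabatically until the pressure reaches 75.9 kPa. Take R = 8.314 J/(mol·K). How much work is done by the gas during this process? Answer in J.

5580 J

n = P₁V₁/(RT₁) = 194×39.3/(8.314×592) = 1.55 mol.
Adiabatic: T₂/T₁ = (P₂/P₁)^((γ−1)/γ) ⇒ T₂ = 592×(0.391)^0.160 = 510 K; V₂ = 86.5 L.
ΔU = nCvΔT = 1.55×43.8×(510−592) = -5580 J.
Q = 0 for an adiabatic process, so W = −ΔU = 5580 J.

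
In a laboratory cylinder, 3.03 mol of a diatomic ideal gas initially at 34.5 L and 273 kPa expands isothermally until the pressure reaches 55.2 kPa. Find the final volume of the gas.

T₁ = P₁V₁/(nR) = 273×34.5/(3.03×8.314) = 374 K.
Isothermal: T stays 374 K; PV = const ⇒ V₂ = 171 L, P₂ = 55.2 kPa.

171 L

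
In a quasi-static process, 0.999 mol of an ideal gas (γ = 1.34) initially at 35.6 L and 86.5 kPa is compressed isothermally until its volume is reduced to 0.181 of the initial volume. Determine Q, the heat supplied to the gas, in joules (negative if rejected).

T₁ = P₁V₁/(nR) = 86.5×35.6/(0.999×8.314) = 371 K.
Isothermal: T stays 371 K; PV = const ⇒ V₂ = 6.44 L, P₂ = 478 kPa.
ΔU = 0 (ideal gas, T constant).
W = nRT ln(V₂/V₁) = 0.999×8.314×371×ln(0.181) = -5260 J.
Q = ΔU + W = -5260 J.

-5260 J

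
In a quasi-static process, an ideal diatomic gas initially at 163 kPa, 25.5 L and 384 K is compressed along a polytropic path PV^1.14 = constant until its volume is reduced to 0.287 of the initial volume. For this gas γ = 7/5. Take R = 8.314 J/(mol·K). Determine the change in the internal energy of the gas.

n = P₁V₁/(RT₁) = 163×25.5/(8.314×384) = 1.30 mol.
Polytropic n=1.14: T₂ = T₁(V₁/V₂)^(n−1) = 384×(3.48)^0.14 = 457 K; P₂ = P₁(V₁/V₂)^n = 676 kPa.
For an ideal gas ΔU = nCvΔT with Cv = (5/2)R = 20.8 J/(mol·K).
ΔU = 1.30×20.8×(457−384) = 1980 J.

1980 J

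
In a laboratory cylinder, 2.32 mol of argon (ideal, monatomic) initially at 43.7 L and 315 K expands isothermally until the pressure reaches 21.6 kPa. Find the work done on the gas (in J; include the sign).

P₁ = nRT₁/V₁ = 2.32×8.314×315/43.7 = 139 kPa.
Isothermal: T stays 315 K; PV = const ⇒ V₂ = 281 L, P₂ = 21.6 kPa.
W = nRT ln(V₂/V₁) = 2.32×8.314×315×ln(6.44) = 11300 J.
Work done on the gas = −W_by = -11300 J.

-11300 J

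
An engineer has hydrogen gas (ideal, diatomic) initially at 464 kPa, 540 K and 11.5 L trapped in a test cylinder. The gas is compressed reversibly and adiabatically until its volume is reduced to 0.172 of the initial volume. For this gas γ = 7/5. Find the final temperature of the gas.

1090 K

Adiabatic: TV^(γ−1) = const ⇒ T₂ = 540×(5.81)^0.400 = 1090 K; PV^γ = const ⇒ P₂ = 5450 kPa.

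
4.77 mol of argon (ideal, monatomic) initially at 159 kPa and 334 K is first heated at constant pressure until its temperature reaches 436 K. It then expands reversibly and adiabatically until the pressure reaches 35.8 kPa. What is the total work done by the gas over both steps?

V₁ = nRT₁/P₁ = 4.77×8.314×334/159 = 83.3 L.
Step 1 — Isobaric: P stays 159 kPa; V/T = const ⇒ T₂ = 436 K, V₂ = 109 L.
W = PΔV = 159×(109−83.3) kPa·L = 4050 J.
ΔU = nCvΔT = 4.77×12.5×(436−334) = 6070 J.
Q = ΔU + W = nCpΔT = 10100 J.
State after step 1: P = 159 kPa, V = 109 L, T = 436 K.
Step 2 — Adiabatic: T₂/T₁ = (P₂/P₁)^((γ−1)/γ) ⇒ T₂ = 436×(0.225)^0.400 = 240 K; V₂ = 266 L.
ΔU = nCvΔT = 4.77×12.5×(240−436) = -11700 J.
Q = 0 for an adiabatic process, so W = −ΔU = 11700 J.
Net over both steps: W = 15700 J, Q = 10100 J, ΔU = -5580 J.

15700 J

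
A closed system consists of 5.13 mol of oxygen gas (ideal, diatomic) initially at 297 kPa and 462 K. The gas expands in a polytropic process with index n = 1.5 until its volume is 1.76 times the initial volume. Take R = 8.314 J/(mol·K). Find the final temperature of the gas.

V₁ = nRT₁/P₁ = 5.13×8.314×462/297 = 66.3 L.
Polytropic n=1.5: T₂ = T₁(V₁/V₂)^(n−1) = 462×(0.568)^0.50 = 348 K; P₂ = P₁(V₁/V₂)^n = 127 kPa.

348 K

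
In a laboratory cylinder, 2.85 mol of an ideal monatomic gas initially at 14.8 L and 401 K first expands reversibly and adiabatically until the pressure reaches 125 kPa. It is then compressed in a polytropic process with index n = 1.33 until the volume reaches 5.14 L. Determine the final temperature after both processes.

P₁ = nRT₁/V₁ = 2.85×8.314×401/14.8 = 642 kPa.
Step 1 — Adiabatic: T₂/T₁ = (P₂/P₁)^((γ−1)/γ) ⇒ T₂ = 401×(0.195)^0.400 = 208 K; V₂ = 39.5 L.
ΔU = nCvΔT = 2.85×12.5×(208−401) = -6850 J.
Q = 0 for an adiabatic process, so W = −ΔU = 6850 J.
State after step 1: P = 125 kPa, V = 39.5 L, T = 208 K.
Step 2 — Polytropic n=1.33: T₂ = T₁(V₁/V₂)^(n−1) = 208×(7.69)^0.33 = 408 K; P₂ = P₁(V₁/V₂)^n = 1880 kPa.
W = (P₁V₁−P₂V₂)/(n−1) = (125×39.5−1880×5.14)/0.33 = -14400 J.
ΔU = nCvΔT = 2.85×12.5×(408−208) = 7110 J.
Q = ΔU + W = -7250 J.
Net over both steps: W = -7520 J, Q = -7250 J, ΔU = 266 J.

408 K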